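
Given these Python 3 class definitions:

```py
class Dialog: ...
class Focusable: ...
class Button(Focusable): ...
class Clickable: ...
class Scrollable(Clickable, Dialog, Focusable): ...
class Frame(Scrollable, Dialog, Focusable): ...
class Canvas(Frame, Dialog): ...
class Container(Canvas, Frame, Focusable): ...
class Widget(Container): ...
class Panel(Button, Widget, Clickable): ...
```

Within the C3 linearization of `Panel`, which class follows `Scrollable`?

Clickable

L[Panel] = Panel + merge(L[Button], L[Widget], L[Clickable], [Button Widget Clickable])
  take Button:  [Button Focusable object] + [Widget Container Canvas Frame Scrollable Clickable Dialog Focusable object] + [Clickable object] + [Button Widget Clickable]
  take Widget:  [Focusable object] + [Widget Container Canvas Frame Scrollable Clickable Dialog Focusable object] + [Clickable object] + [Widget Clickable]
  take Container:  [Focusable object] + [Container Canvas Frame Scrollable Clickable Dialog Focusable object] + [Clickable object] + [Clickable]
  take Canvas:  [Focusable object] + [Canvas Frame Scrollable Clickable Dialog Focusable object] + [Clickable object] + [Clickable]
  take Frame:  [Focusable object] + [Frame Scrollable Clickable Dialog Focusable object] + [Clickable object] + [Clickable]
  take Scrollable:  [Focusable object] + [Scrollable Clickable Dialog Focusable object] + [Clickable object] + [Clickable]
  take Clickable:  [Focusable object] + [Clickable Dialog Focusable object] + [Clickable object] + [Clickable]
  take Dialog:  [Focusable object] + [Dialog Focusable object] + [object]
  take Focusable:  [Focusable object] + [Focusable object] + [object]
  take object:  [object] + [object] + [object]
MRO: Panel Button Widget Container Canvas Frame Scrollable Clickable Dialog Focusable object
Scrollable is at position 6; next is Clickable.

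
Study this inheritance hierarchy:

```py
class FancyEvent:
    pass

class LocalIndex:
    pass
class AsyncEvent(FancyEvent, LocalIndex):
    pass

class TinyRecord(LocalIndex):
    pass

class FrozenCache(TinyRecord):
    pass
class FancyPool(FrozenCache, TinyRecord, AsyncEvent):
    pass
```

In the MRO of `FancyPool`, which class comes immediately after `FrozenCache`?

L[FancyPool] = FancyPool + merge(L[FrozenCache], L[TinyRecord], L[AsyncEvent], [FrozenCache TinyRecord AsyncEvent])
  take FrozenCache:  [FrozenCache TinyRecord LocalIndex object] + [TinyRecord LocalIndex object] + [AsyncEvent FancyEvent LocalIndex object] + [FrozenCache TinyRecord AsyncEvent]
  take TinyRecord:  [TinyRecord LocalIndex object] + [TinyRecord LocalIndex object] + [AsyncEvent FancyEvent LocalIndex object] + [TinyRecord AsyncEvent]
  take AsyncEvent:  [LocalIndex object] + [LocalIndex object] + [AsyncEvent FancyEvent LocalIndex object] + [AsyncEvent]
  take FancyEvent:  [LocalIndex object] + [LocalIndex object] + [FancyEvent LocalIndex object]
  take LocalIndex:  [LocalIndex object] + [LocalIndex object] + [LocalIndex object]
  take object:  [object] + [object] + [object]
MRO: FancyPool FrozenCache TinyRecord AsyncEvent FancyEvent LocalIndex object
FrozenCache is at position 1; next is TinyRecord.

TinyRecord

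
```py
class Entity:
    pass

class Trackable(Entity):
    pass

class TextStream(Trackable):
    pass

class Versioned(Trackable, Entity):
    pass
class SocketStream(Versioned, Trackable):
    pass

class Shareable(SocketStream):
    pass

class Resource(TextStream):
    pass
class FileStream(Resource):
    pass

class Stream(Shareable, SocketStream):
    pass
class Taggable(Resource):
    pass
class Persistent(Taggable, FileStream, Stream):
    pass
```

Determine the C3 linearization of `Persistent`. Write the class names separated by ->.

L[Persistent] = Persistent + merge(L[Taggable], L[FileStream], L[Stream], [Taggable FileStream Stream])
  take Taggable:  [Taggable Resource TextStream Trackable Entity object] + [FileStream Resource TextStream Trackable Entity object] + [Stream Shareable SocketStream Versioned Trackable Entity object] + [Taggable FileStream Stream]
  take FileStream:  [Resource TextStream Trackable Entity object] + [FileStream Resource TextStream Trackable Entity object] + [Stream Shareable SocketStream Versioned Trackable Entity object] + [FileStream Stream]
  take Resource:  [Resource TextStream Trackable Entity object] + [Resource TextStream Trackable Entity object] + [Stream Shareable SocketStream Versioned Trackable Entity object] + [Stream]
  take TextStream:  [TextStream Trackable Entity object] + [TextStream Trackable Entity object] + [Stream Shareable SocketStream Versioned Trackable Entity object] + [Stream]
  take Stream:  [Trackable Entity object] + [Trackable Entity object] + [Stream Shareable SocketStream Versioned Trackable Entity object] + [Stream]
  take Shareable:  [Trackable Entity object] + [Trackable Entity object] + [Shareable SocketStream Versioned Trackable Entity object]
  take SocketStream:  [Trackable Entity object] + [Trackable Entity object] + [SocketStream Versioned Trackable Entity object]
  take Versioned:  [Trackable Entity object] + [Trackable Entity object] + [Versioned Trackable Entity object]
  take Trackable:  [Trackable Entity object] + [Trackable Entity object] + [Trackable Entity object]
  take Entity:  [Entity object] + [Entity object] + [Entity object]
  take object:  [object] + [object] + [object]

Persistent -> Taggable -> FileStream -> Resource -> TextStream -> Stream -> Shareable -> SocketStream -> Versioned -> Trackable -> Entity -> object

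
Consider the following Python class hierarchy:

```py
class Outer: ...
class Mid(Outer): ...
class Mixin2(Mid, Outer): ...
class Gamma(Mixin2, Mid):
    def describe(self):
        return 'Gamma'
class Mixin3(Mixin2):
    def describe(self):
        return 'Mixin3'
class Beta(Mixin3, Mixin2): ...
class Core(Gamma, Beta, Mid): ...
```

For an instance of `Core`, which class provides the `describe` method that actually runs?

Gamma

L[Core] = Core + merge(L[Gamma], L[Beta], L[Mid], [Gamma Beta Mid])
  take Gamma:  [Gamma Mixin2 Mid Outer object] + [Beta Mixin3 Mixin2 Mid Outer object] + [Mid Outer object] + [Gamma Beta Mid]
  take Beta:  [Mixin2 Mid Outer object] + [Beta Mixin3 Mixin2 Mid Outer object] + [Mid Outer object] + [Beta Mid]
  take Mixin3:  [Mixin2 Mid Outer object] + [Mixin3 Mixin2 Mid Outer object] + [Mid Outer object] + [Mid]
  take Mixin2:  [Mixin2 Mid Outer object] + [Mixin2 Mid Outer object] + [Mid Outer object] + [Mid]
  take Mid:  [Mid Outer object] + [Mid Outer object] + [Mid Outer object] + [Mid]
  take Outer:  [Outer object] + [Outer object] + [Outer object]
  take object:  [object] + [object] + [object]
MRO: Core Gamma Beta Mixin3 Mixin2 Mid Outer object
describe is defined in: Gamma, Mixin3. First along the MRO is Gamma.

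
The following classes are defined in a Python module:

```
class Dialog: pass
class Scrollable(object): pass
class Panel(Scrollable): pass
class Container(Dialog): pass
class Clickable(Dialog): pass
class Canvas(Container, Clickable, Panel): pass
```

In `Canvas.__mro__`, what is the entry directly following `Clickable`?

L[Canvas] = Canvas + merge(L[Container], L[Clickable], L[Panel], [Container Clickable Panel])
  take Container:  [Container Dialog object] + [Clickable Dialog object] + [Panel Scrollable object] + [Container Clickable Panel]
  take Clickable:  [Dialog object] + [Clickable Dialog object] + [Panel Scrollable object] + [Clickable Panel]
  take Dialog:  [Dialog object] + [Dialog object] + [Panel Scrollable object] + [Panel]
  take Panel:  [object] + [object] + [Panel Scrollable object] + [Panel]
  take Scrollable:  [object] + [object] + [Scrollable object]
  take object:  [object] + [object] + [object]
MRO: Canvas Container Clickable Dialog Panel Scrollable object
Clickable is at position 2; next is Dialog.

Dialog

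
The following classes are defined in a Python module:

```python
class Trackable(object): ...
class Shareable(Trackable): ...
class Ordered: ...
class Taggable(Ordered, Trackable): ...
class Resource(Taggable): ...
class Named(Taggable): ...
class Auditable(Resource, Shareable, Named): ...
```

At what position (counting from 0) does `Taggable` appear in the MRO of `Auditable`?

4

L[Auditable] = Auditable + merge(L[Resource], L[Shareable], L[Named], [Resource Shareable Named])
  take Resource:  [Resource Taggable Ordered Trackable object] + [Shareable Trackable object] + [Named Taggable Ordered Trackable object] + [Resource Shareable Named]
  take Shareable:  [Taggable Ordered Trackable object] + [Shareable Trackable object] + [Named Taggable Ordered Trackable object] + [Shareable Named]
  take Named:  [Taggable Ordered Trackable object] + [Trackable object] + [Named Taggable Ordered Trackable object] + [Named]
  take Taggable:  [Taggable Ordered Trackable object] + [Trackable object] + [Taggable Ordered Trackable object]
  take Ordered:  [Ordered Trackable object] + [Trackable object] + [Ordered Trackable object]
  take Trackable:  [Trackable object] + [Trackable object] + [Trackable object]
  take object:  [object] + [object] + [object]
MRO: Auditable Resource Shareable Named Taggable Ordered Trackable object
Taggable sits at index 4.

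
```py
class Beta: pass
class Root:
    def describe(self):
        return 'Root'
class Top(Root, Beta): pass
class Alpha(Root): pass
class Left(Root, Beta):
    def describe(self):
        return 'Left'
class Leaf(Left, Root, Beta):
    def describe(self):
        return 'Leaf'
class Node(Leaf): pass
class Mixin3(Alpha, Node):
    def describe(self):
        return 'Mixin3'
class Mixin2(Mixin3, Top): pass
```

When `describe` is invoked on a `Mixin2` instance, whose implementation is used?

L[Mixin2] = Mixin2 + merge(L[Mixin3], L[Top], [Mixin3 Top])
  take Mixin3:  [Mixin3 Alpha Node Leaf Left Root Beta object] + [Top Root Beta object] + [Mixin3 Top]
  take Alpha:  [Alpha Node Leaf Left Root Beta object] + [Top Root Beta object] + [Top]
  take Node:  [Node Leaf Left Root Beta object] + [Top Root Beta object] + [Top]
  take Leaf:  [Leaf Left Root Beta object] + [Top Root Beta object] + [Top]
  take Left:  [Left Root Beta object] + [Top Root Beta object] + [Top]
  take Top:  [Root Beta object] + [Top Root Beta object] + [Top]
  take Root:  [Root Beta object] + [Root Beta object]
  take Beta:  [Beta object] + [Beta object]
  take object:  [object] + [object]
MRO: Mixin2 Mixin3 Alpha Node Leaf Left Top Root Beta object
describe is defined in: Leaf, Left, Mixin3, Root. First along the MRO is Mixin3.

Mixin3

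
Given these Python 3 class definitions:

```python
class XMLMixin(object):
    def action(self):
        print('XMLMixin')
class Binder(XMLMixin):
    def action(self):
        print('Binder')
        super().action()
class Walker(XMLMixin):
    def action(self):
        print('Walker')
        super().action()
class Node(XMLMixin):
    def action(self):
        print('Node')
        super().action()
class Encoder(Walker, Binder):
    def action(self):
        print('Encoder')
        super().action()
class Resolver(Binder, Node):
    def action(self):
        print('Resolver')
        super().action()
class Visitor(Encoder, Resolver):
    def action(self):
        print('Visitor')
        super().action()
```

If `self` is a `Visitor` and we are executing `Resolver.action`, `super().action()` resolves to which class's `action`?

Binder

L[Visitor] = Visitor + merge(L[Encoder], L[Resolver], [Encoder Resolver])
  take Encoder:  [Encoder Walker Binder XMLMixin object] + [Resolver Binder Node XMLMixin object] + [Encoder Resolver]
  take Walker:  [Walker Binder XMLMixin object] + [Resolver Binder Node XMLMixin object] + [Resolver]
  take Resolver:  [Binder XMLMixin object] + [Resolver Binder Node XMLMixin object] + [Resolver]
  take Binder:  [Binder XMLMixin object] + [Binder Node XMLMixin object]
  take Node:  [XMLMixin object] + [Node XMLMixin object]
  take XMLMixin:  [XMLMixin object] + [XMLMixin object]
  take object:  [object] + [object]
MRO: Visitor Encoder Walker Resolver Binder Node XMLMixin object
super() in Resolver.action on a Visitor instance goes to the class after Resolver in Visitor's MRO: Binder.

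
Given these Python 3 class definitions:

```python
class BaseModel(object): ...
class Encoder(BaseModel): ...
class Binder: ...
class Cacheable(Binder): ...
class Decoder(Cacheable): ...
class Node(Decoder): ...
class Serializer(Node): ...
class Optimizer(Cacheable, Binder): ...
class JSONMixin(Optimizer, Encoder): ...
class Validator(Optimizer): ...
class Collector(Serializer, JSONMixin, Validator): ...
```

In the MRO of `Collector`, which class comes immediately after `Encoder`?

BaseModel

L[Collector] = Collector + merge(L[Serializer], L[JSONMixin], L[Validator], [Serializer JSONMixin Validator])
  take Serializer:  [Serializer Node Decoder Cacheable Binder object] + [JSONMixin Optimizer Cacheable Binder Encoder BaseModel object] + [Validator Optimizer Cacheable Binder object] + [Serializer JSONMixin Validator]
  take Node:  [Node Decoder Cacheable Binder object] + [JSONMixin Optimizer Cacheable Binder Encoder BaseModel object] + [Validator Optimizer Cacheable Binder object] + [JSONMixin Validator]
  take Decoder:  [Decoder Cacheable Binder object] + [JSONMixin Optimizer Cacheable Binder Encoder BaseModel object] + [Validator Optimizer Cacheable Binder object] + [JSONMixin Validator]
  take JSONMixin:  [Cacheable Binder object] + [JSONMixin Optimizer Cacheable Binder Encoder BaseModel object] + [Validator Optimizer Cacheable Binder object] + [JSONMixin Validator]
  take Validator:  [Cacheable Binder object] + [Optimizer Cacheable Binder Encoder BaseModel object] + [Validator Optimizer Cacheable Binder object] + [Validator]
  take Optimizer:  [Cacheable Binder object] + [Optimizer Cacheable Binder Encoder BaseModel object] + [Optimizer Cacheable Binder object]
  take Cacheable:  [Cacheable Binder object] + [Cacheable Binder Encoder BaseModel object] + [Cacheable Binder object]
  take Binder:  [Binder object] + [Binder Encoder BaseModel object] + [Binder object]
  take Encoder:  [object] + [Encoder BaseModel object] + [object]
  take BaseModel:  [object] + [BaseModel object] + [object]
  take object:  [object] + [object] + [object]
MRO: Collector Serializer Node Decoder JSONMixin Validator Optimizer Cacheable Binder Encoder BaseModel object
Encoder is at position 9; next is BaseModel.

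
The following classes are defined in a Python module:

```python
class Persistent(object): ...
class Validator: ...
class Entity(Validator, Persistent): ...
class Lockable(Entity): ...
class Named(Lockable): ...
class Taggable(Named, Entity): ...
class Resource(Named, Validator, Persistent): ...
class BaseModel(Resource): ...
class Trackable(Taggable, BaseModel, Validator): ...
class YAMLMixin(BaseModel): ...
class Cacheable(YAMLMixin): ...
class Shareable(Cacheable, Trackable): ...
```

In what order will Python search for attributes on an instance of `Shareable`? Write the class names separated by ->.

L[Shareable] = Shareable + merge(L[Cacheable], L[Trackable], [Cacheable Trackable])
  take Cacheable:  [Cacheable YAMLMixin BaseModel Resource Named Lockable Entity Validator Persistent object] + [Trackable Taggable BaseModel Resource Named Lockable Entity Validator Persistent object] + [Cacheable Trackable]
  take YAMLMixin:  [YAMLMixin BaseModel Resource Named Lockable Entity Validator Persistent object] + [Trackable Taggable BaseModel Resource Named Lockable Entity Validator Persistent object] + [Trackable]
  take Trackable:  [BaseModel Resource Named Lockable Entity Validator Persistent object] + [Trackable Taggable BaseModel Resource Named Lockable Entity Validator Persistent object] + [Trackable]
  take Taggable:  [BaseModel Resource Named Lockable Entity Validator Persistent object] + [Taggable BaseModel Resource Named Lockable Entity Validator Persistent object]
  take BaseModel:  [BaseModel Resource Named Lockable Entity Validator Persistent object] + [BaseModel Resource Named Lockable Entity Validator Persistent object]
  take Resource:  [Resource Named Lockable Entity Validator Persistent object] + [Resource Named Lockable Entity Validator Persistent object]
  take Named:  [Named Lockable Entity Validator Persistent object] + [Named Lockable Entity Validator Persistent object]
  take Lockable:  [Lockable Entity Validator Persistent object] + [Lockable Entity Validator Persistent object]
  take Entity:  [Entity Validator Persistent object] + [Entity Validator Persistent object]
  take Validator:  [Validator Persistent object] + [Validator Persistent object]
  take Persistent:  [Persistent object] + [Persistent object]
  take object:  [object] + [object]

Shareable -> Cacheable -> YAMLMixin -> Trackable -> Taggable -> BaseModel -> Resource -> Named -> Lockable -> Entity -> Validator -> Persistent -> object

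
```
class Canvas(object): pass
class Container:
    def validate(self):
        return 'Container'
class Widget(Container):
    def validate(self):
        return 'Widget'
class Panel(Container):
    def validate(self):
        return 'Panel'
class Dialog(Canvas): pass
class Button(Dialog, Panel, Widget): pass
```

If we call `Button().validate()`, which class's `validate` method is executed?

Panel

L[Button] = Button + merge(L[Dialog], L[Panel], L[Widget], [Dialog Panel Widget])
  take Dialog:  [Dialog Canvas object] + [Panel Container object] + [Widget Container object] + [Dialog Panel Widget]
  take Canvas:  [Canvas object] + [Panel Container object] + [Widget Container object] + [Panel Widget]
  take Panel:  [object] + [Panel Container object] + [Widget Container object] + [Panel Widget]
  take Widget:  [object] + [Container object] + [Widget Container object] + [Widget]
  take Container:  [object] + [Container object] + [Container object]
  take object:  [object] + [object] + [object]
MRO: Button Dialog Canvas Panel Widget Container object
validate is defined in: Container, Panel, Widget. First along the MRO is Panel.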